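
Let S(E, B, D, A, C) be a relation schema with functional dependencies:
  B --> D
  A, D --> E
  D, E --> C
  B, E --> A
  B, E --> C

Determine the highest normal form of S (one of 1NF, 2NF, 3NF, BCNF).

Candidate keys: {A, B}, {B, E}. Prime attributes: {A, B, E}.
For B --> D we have {B}⁺ = {B, D}; {B} is not a superkey, so BCNF fails.
B --> D has non-prime {D} on the right and a non-superkey on the left, so 3NF fails.
The proper key subset {B} of {A, B} determines non-prime {D}, so the relation is not even in 2NF.

1NF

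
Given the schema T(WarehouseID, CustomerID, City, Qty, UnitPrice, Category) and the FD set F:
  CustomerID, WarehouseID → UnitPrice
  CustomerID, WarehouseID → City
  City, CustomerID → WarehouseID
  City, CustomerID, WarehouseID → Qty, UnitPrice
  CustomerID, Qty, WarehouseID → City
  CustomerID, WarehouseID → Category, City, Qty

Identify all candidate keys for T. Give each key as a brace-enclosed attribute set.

{City, CustomerID}, {CustomerID, WarehouseID}

No FD produces {CustomerID}, so it must be in every candidate key.
{City, CustomerID}⁺ = {Category, City, CustomerID, Qty, UnitPrice, WarehouseID}, which is every attribute, so {City, CustomerID} is a candidate key.
{CustomerID, WarehouseID}⁺ = {Category, City, CustomerID, Qty, UnitPrice, WarehouseID}, which is every attribute, so {CustomerID, WarehouseID} is a candidate key.
Any other superkey properly contains one of these, so there are no further candidate keys.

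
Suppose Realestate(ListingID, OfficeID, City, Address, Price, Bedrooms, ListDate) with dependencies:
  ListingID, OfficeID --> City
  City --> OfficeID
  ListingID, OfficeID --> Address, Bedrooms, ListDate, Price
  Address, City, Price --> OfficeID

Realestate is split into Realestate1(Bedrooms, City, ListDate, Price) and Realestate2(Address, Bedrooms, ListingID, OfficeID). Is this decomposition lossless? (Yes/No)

Realestate1 ∩ Realestate2 = {Bedrooms}; its closure under F is {Bedrooms}.
The closure covers neither Realestate1 nor Realestate2 entirely; the join is not lossless.

No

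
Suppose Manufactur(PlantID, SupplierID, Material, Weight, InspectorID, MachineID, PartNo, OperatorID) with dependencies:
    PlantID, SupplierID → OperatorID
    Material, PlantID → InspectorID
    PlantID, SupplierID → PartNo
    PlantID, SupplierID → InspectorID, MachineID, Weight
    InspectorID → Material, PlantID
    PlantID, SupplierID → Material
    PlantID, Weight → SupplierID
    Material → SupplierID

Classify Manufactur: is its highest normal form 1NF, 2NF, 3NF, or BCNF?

Candidate keys: {InspectorID}, {Material, PlantID}, {PlantID, SupplierID}, {PlantID, Weight}. Prime attributes: {InspectorID, Material, PlantID, SupplierID, Weight}.
Material → SupplierID breaks BCNF: {Material}⁺ = {Material, SupplierID}, so {Material} is not a superkey.
Since {SupplierID} ⊆ prime attributes and every other non-superkey FD also has a prime right side, the schema is in 3NF.

3NF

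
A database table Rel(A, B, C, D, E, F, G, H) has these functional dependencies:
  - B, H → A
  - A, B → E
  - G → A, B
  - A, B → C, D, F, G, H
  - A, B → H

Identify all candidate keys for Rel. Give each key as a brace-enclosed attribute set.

Closure of {G} is {A, B, C, D, E, F, G, H}, the whole schema; {G} is a candidate key.
Closure of {A, B} is {A, B, C, D, E, F, G, H}, the whole schema; {A, B} is a candidate key.
Closure of {B, H} is {A, B, C, D, E, F, G, H}, the whole schema; {B, H} is a candidate key.
Any other superkey properly contains one of these, so there are no further candidate keys.

{A, B}, {B, H}, {G}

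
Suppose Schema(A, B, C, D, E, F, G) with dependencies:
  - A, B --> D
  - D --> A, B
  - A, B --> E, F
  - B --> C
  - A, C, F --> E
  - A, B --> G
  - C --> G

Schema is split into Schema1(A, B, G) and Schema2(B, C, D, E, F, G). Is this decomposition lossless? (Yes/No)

No

The shared attributes are {B, G} and {B, G}⁺ = {B, C, G}.
Schema1 ⊄ {B, C, G} and Schema2 ⊄ {B, C, G}, so the split is lossy.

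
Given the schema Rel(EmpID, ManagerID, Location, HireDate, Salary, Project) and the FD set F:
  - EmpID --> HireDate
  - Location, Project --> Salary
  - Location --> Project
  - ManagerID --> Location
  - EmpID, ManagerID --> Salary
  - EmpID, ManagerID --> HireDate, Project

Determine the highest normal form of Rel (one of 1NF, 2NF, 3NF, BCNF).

1NF

Candidate key: {EmpID, ManagerID}. Prime attributes: {EmpID, ManagerID}.
EmpID --> HireDate: {EmpID}⁺ = {EmpID, HireDate}, which is not all of the attributes, so the left side is not a superkey — BCNF is violated.
Because {HireDate} is non-prime and the left side of EmpID --> HireDate is not a superkey, the relation is not in 3NF.
{EmpID} is a proper subset of the key {EmpID, ManagerID}, and {EmpID}⁺ contains the non-prime attribute {HireDate} — a partial dependency, so 2NF is violated.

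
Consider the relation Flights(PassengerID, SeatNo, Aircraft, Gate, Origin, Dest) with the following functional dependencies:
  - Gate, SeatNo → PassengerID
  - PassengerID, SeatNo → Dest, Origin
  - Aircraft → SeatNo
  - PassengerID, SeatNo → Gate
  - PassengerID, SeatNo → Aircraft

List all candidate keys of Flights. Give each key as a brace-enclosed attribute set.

{Aircraft, Gate}⁺ = {Aircraft, Dest, Gate, Origin, PassengerID, SeatNo} — all of the relation — so {Aircraft, Gate} is a candidate key.
{Aircraft, PassengerID}⁺ = {Aircraft, Dest, Gate, Origin, PassengerID, SeatNo} — all of the relation — so {Aircraft, PassengerID} is a candidate key.
{Gate, SeatNo}⁺ = {Aircraft, Dest, Gate, Origin, PassengerID, SeatNo} — all of the relation — so {Gate, SeatNo} is a candidate key.
{PassengerID, SeatNo}⁺ = {Aircraft, Dest, Gate, Origin, PassengerID, SeatNo} — all of the relation — so {PassengerID, SeatNo} is a candidate key.
Any other superkey properly contains one of these, so there are no further candidate keys.

{Aircraft, Gate}, {Aircraft, PassengerID}, {Gate, SeatNo}, {PassengerID, SeatNo}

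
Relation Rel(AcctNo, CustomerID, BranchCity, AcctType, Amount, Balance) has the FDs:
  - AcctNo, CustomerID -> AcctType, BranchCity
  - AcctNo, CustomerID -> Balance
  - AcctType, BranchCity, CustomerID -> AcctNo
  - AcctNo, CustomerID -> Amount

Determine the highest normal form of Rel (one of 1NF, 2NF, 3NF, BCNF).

Candidate keys: {AcctNo, CustomerID}, {AcctType, BranchCity, CustomerID}. Prime attributes: {AcctNo, AcctType, BranchCity, CustomerID}.
Each dependency's left side is a superkey — BCNF holds.

BCNF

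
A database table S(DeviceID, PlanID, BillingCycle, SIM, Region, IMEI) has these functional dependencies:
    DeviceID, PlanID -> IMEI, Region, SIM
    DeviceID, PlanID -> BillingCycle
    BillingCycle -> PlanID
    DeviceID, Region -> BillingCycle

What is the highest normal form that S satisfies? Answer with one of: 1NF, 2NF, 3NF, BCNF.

3NF

Candidate keys: {BillingCycle, DeviceID}, {DeviceID, PlanID}, {DeviceID, Region}. Prime attributes: {BillingCycle, DeviceID, PlanID, Region}.
BillingCycle -> PlanID: {BillingCycle}⁺ = {BillingCycle, PlanID}, which is not all of the attributes, so the left side is not a superkey — BCNF is violated.
Since {PlanID} ⊆ prime attributes and every other non-superkey FD also has a prime right side, the schema is in 3NF.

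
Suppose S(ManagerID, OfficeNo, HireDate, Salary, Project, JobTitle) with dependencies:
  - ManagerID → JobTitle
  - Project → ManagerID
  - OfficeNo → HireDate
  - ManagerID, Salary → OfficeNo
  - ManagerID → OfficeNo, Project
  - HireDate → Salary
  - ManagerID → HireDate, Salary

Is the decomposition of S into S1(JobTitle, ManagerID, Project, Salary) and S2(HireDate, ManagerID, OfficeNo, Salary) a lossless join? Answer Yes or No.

Yes

The shared attributes are {ManagerID, Salary} and {ManagerID, Salary}⁺ = {HireDate, JobTitle, ManagerID, OfficeNo, Project, Salary}.
S1 is contained in that closure, so S1 ∩ S2 → S1 holds and the join is lossless.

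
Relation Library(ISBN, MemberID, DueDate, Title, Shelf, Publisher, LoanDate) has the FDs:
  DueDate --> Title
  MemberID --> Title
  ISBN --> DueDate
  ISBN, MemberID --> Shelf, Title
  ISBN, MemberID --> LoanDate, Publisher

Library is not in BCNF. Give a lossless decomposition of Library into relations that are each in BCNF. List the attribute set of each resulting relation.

Candidate key of the original relation: {ISBN, MemberID}.
In {DueDate, ISBN, LoanDate, MemberID, Publisher, Shelf, Title}, {DueDate} is not a superkey ({DueDate}⁺ restricted to this set is {DueDate, Title}), so split on DueDate --> Title into {DueDate, Title} and {DueDate, ISBN, LoanDate, MemberID, Publisher, Shelf}.
{DueDate, Title} is in BCNF.
In {DueDate, ISBN, LoanDate, MemberID, Publisher, Shelf}, {ISBN} is not a superkey ({ISBN}⁺ restricted to this set is {DueDate, ISBN}), so split on ISBN --> DueDate into {DueDate, ISBN} and {ISBN, LoanDate, MemberID, Publisher, Shelf}.
{DueDate, ISBN} is in BCNF.
{ISBN, LoanDate, MemberID, Publisher, Shelf} is in BCNF.

{DueDate, ISBN}; {DueDate, Title}; {ISBN, LoanDate, MemberID, Publisher, Shelf}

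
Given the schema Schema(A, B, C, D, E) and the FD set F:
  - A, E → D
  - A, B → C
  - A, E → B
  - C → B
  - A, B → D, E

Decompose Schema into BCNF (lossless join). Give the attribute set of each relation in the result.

Candidate keys of the original relation: {A, B}, {A, C}, {A, E}.
In {A, B, C, D, E}, {C} is not a superkey ({C}⁺ restricted to this set is {B, C}), so split on C → B into {B, C} and {A, C, D, E}.
{B, C} has no BCNF violation.
{A, C, D, E} has no BCNF violation.

{A, C, D, E}; {B, C}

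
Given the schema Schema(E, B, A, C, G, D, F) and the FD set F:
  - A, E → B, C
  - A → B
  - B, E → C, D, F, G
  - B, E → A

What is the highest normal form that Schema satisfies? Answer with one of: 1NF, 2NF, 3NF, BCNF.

3NF

Candidate keys: {A, E}, {B, E}. Prime attributes: {A, B, E}.
A → B breaks BCNF: {A}⁺ = {A, B}, so {A} is not a superkey.
But every attribute on its right side ({B}) is prime, and the same holds for every other non-superkey FD, so 3NF still holds.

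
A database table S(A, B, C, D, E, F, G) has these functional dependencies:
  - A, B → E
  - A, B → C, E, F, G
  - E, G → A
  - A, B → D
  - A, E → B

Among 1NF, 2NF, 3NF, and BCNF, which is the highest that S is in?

BCNF

Candidate keys: {A, B}, {A, E}, {E, G}. Prime attributes: {A, B, E, G}.
Each dependency's left side is a superkey — BCNF holds.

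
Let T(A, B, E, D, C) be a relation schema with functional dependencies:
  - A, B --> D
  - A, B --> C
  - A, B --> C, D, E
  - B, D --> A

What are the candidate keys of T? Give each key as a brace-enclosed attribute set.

{B} never appears on the right of any FD, so every key must include it.
{A, B} is a candidate key since {A, B}⁺ = {A, B, C, D, E} covers every attribute.
{B, D} is a candidate key since {B, D}⁺ = {A, B, C, D, E} covers every attribute.
Any other superkey properly contains one of these, so there are no further candidate keys.

{A, B}, {B, D}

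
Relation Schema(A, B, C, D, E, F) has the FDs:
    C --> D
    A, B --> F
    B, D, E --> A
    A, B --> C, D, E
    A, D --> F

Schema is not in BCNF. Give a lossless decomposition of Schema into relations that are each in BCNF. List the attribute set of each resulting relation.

Candidate keys of the original relation: {A, B}, {B, C, E}, {B, D, E}.
In {A, B, C, D, E, F}, {C} is not a superkey ({C}⁺ restricted to this set is {C, D}), so split on C --> D into {C, D} and {A, B, C, E, F}.
{C, D} is in BCNF.
In {A, B, C, E, F}, {A, C} is not a superkey ({A, C}⁺ restricted to this set is {A, C, F}), so split on A, C --> F into {A, C, F} and {A, B, C, E}.
{A, C, F} is in BCNF.
{A, B, C, E} is in BCNF.

{A, B, C, E}; {A, C, F}; {C, D}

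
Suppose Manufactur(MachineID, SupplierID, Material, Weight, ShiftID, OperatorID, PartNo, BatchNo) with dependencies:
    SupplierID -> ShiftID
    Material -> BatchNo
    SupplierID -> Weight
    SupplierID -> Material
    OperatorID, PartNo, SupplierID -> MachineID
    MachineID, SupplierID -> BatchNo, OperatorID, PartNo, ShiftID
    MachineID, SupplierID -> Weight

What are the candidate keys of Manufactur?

{MachineID, SupplierID}, {OperatorID, PartNo, SupplierID}

{SupplierID} never appears on the right of any FD, so every key must include it.
{MachineID, SupplierID}⁺ = {BatchNo, MachineID, Material, OperatorID, PartNo, ShiftID, SupplierID, Weight} — all of the relation — so {MachineID, SupplierID} is a candidate key.
{OperatorID, PartNo, SupplierID}⁺ = {BatchNo, MachineID, Material, OperatorID, PartNo, ShiftID, SupplierID, Weight} — all of the relation — so {OperatorID, PartNo, SupplierID} is a candidate key.
These are minimal and exhaustive — every other superkey contains one of them.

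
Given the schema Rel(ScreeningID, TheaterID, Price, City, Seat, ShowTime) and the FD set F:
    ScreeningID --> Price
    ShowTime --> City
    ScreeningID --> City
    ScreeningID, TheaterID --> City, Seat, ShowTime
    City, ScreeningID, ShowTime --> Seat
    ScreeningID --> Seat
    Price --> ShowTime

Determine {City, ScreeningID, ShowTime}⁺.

Start with {City, ScreeningID, ShowTime}.
ScreeningID --> Price applies; add {Price} → now {City, Price, ScreeningID, ShowTime}.
City, ScreeningID, ShowTime --> Seat applies; add {Seat} → now {City, Price, ScreeningID, Seat, ShowTime}.
No further FD applies.

{City, Price, ScreeningID, Seat, ShowTime}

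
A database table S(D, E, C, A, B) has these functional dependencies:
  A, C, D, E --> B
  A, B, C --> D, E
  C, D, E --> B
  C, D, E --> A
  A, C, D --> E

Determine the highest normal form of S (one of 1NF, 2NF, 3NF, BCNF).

BCNF

Candidate keys: {A, B, C}, {A, C, D}, {C, D, E}. Prime attributes: {A, B, C, D, E}.
Every FD has a superkey on the left, so the relation is in BCNF.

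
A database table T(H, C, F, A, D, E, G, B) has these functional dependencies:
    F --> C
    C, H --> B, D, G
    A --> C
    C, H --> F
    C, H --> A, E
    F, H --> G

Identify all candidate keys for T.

{H} never appears on the right of any FD, so every key must include it.
Closure of {A, H} is {A, B, C, D, E, F, G, H}, the whole schema; {A, H} is a candidate key.
Closure of {C, H} is {A, B, C, D, E, F, G, H}, the whole schema; {C, H} is a candidate key.
Closure of {F, H} is {A, B, C, D, E, F, G, H}, the whole schema; {F, H} is a candidate key.
These are minimal and exhaustive — every other superkey contains one of them.

{A, H}, {C, H}, {F, H}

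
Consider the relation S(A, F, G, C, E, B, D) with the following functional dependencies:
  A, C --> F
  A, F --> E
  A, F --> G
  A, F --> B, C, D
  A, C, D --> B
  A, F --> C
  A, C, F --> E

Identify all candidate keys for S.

No FD produces {A}, so it must be in every candidate key.
Closure of {A, C} is {A, B, C, D, E, F, G}, the whole schema; {A, C} is a candidate key.
Closure of {A, F} is {A, B, C, D, E, F, G}, the whole schema; {A, F} is a candidate key.
Any other superkey properly contains one of these, so there are no further candidate keys.

{A, C}, {A, F}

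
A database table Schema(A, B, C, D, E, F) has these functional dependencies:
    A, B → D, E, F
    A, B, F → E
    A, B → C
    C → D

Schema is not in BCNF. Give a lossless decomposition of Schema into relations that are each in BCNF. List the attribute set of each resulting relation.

Candidate key of the original relation: {A, B}.
Within {A, B, C, D, E, F}: {C}⁺ ∩ {A, B, C, D, E, F} = {C, D}, not the whole set, so C → D violates BCNF; decompose into {C, D} and {A, B, C, E, F}.
{C, D} has no BCNF violation.
{A, B, C, E, F} has no BCNF violation.

{A, B, C, E, F}; {C, D}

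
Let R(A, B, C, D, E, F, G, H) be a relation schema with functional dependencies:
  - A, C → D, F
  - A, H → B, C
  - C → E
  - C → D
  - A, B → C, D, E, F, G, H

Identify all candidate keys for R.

{A} never appears on the right of any FD, so every key must include it.
{A, B}⁺ = {A, B, C, D, E, F, G, H} — all of the relation — so {A, B} is a candidate key.
{A, H}⁺ = {A, B, C, D, E, F, G, H} — all of the relation — so {A, H} is a candidate key.
These are minimal and exhaustive — every other superkey contains one of them.

{A, B}, {A, H}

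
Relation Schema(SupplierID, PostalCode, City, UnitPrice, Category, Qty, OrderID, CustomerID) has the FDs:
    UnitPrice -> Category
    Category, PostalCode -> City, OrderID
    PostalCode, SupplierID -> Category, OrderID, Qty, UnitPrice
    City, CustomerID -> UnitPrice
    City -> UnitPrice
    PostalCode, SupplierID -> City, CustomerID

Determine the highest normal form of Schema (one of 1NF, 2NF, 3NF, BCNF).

2NF

Candidate key: {PostalCode, SupplierID}. Prime attributes: {PostalCode, SupplierID}.
For UnitPrice -> Category we have {UnitPrice}⁺ = {Category, UnitPrice}; {UnitPrice} is not a superkey, so BCNF fails.
UnitPrice -> Category has non-prime {Category} on the right and a non-superkey on the left, so 3NF fails.
No proper subset of a key has a non-prime attribute in its closure, so there is no partial dependency; 2NF holds.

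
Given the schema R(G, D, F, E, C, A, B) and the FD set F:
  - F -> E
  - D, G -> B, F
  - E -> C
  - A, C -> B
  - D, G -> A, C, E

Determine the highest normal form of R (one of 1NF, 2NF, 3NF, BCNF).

Candidate key: {D, G}. Prime attributes: {D, G}.
F -> E breaks BCNF: {F}⁺ = {C, E, F}, so {F} is not a superkey.
Because {E} is non-prime and the left side of F -> E is not a superkey, the relation is not in 3NF.
No proper subset of a key has a non-prime attribute in its closure, so there is no partial dependency; 2NF holds.

2NF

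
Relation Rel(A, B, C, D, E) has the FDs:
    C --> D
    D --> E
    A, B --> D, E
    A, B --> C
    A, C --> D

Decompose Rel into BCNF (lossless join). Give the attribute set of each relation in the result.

{A, B, C}; {C, D}; {D, E}

Candidate key of the original relation: {A, B}.
{A, B, C, D, E}: {C} determines {C, D, E} here but is not a superkey — split on C --> D, E, giving {C, D, E} and {A, B, C}.
{C, D, E}: {D} determines {D, E} here but is not a superkey — split on D --> E, giving {D, E} and {C, D}.
{D, E}: every determinant is a superkey — BCNF.
{C, D}: every determinant is a superkey — BCNF.
{A, B, C}: every determinant is a superkey — BCNF.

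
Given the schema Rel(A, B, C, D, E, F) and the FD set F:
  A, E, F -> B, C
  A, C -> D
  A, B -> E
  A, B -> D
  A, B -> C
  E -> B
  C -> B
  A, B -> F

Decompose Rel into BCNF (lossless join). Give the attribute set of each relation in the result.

{A, C, D, E, F}; {B, E}

Candidate keys of the original relation: {A, B}, {A, C}, {A, E}.
Within {A, B, C, D, E, F}: {E}⁺ ∩ {A, B, C, D, E, F} = {B, E}, not the whole set, so E -> B violates BCNF; decompose into {B, E} and {A, C, D, E, F}.
{B, E} has no BCNF violation.
{A, C, D, E, F} has no BCNF violation.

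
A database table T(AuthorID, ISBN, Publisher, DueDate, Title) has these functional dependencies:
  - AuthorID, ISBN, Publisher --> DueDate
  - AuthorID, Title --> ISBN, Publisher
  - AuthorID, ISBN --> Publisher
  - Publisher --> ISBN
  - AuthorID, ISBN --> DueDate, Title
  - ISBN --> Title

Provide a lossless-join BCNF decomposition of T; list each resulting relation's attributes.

{AuthorID, DueDate, Publisher}; {ISBN, Publisher}; {ISBN, Title}

Candidate keys of the original relation: {AuthorID, ISBN}, {AuthorID, Publisher}, {AuthorID, Title}.
In {AuthorID, DueDate, ISBN, Publisher, Title}, {Publisher} is not a superkey ({Publisher}⁺ restricted to this set is {ISBN, Publisher, Title}), so split on Publisher --> ISBN, Title into {ISBN, Publisher, Title} and {AuthorID, DueDate, Publisher}.
In {ISBN, Publisher, Title}, {ISBN} is not a superkey ({ISBN}⁺ restricted to this set is {ISBN, Title}), so split on ISBN --> Title into {ISBN, Title} and {ISBN, Publisher}.
{ISBN, Title} has no BCNF violation.
{ISBN, Publisher} has no BCNF violation.
{AuthorID, DueDate, Publisher} has no BCNF violation.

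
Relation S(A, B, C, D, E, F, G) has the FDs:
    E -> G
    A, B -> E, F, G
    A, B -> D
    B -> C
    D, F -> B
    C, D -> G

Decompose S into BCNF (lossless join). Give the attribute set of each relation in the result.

{A, D, E, F}; {B, C}; {B, D, F}; {E, G}

Candidate keys of the original relation: {A, B}, {A, D, F}.
In {A, B, C, D, E, F, G}, {E} is not a superkey ({E}⁺ restricted to this set is {E, G}), so split on E -> G into {E, G} and {A, B, C, D, E, F}.
{E, G} has no BCNF violation.
In {A, B, C, D, E, F}, {B} is not a superkey ({B}⁺ restricted to this set is {B, C}), so split on B -> C into {B, C} and {A, B, D, E, F}.
{B, C} has no BCNF violation.
In {A, B, D, E, F}, {D, F} is not a superkey ({D, F}⁺ restricted to this set is {B, D, F}), so split on D, F -> B into {B, D, F} and {A, D, E, F}.
{B, D, F} has no BCNF violation.
{A, D, E, F} has no BCNF violation.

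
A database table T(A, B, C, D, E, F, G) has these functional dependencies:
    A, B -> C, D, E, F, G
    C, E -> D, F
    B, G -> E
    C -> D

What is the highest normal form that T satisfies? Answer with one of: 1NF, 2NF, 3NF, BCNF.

2NF

Candidate key: {A, B}. Prime attributes: {A, B}.
C, E -> D, F: {C, E}⁺ = {C, D, E, F}, which is not all of the attributes, so the left side is not a superkey — BCNF is violated.
C, E -> D, F has non-prime {D, F} on the right and a non-superkey on the left, so 3NF fails.
Checking every proper subset of each key, none determines a non-prime attribute — 2NF is satisfied.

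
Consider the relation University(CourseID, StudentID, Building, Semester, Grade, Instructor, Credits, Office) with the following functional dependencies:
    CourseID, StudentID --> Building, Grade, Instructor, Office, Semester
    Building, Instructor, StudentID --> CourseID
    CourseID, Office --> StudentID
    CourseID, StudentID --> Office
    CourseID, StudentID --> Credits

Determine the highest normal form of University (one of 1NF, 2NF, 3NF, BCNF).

Candidate keys: {Building, Instructor, StudentID}, {CourseID, Office}, {CourseID, StudentID}. Prime attributes: {Building, CourseID, Instructor, Office, StudentID}.
The left-hand side of every FD is a superkey, so BCNF is satisfied.

BCNF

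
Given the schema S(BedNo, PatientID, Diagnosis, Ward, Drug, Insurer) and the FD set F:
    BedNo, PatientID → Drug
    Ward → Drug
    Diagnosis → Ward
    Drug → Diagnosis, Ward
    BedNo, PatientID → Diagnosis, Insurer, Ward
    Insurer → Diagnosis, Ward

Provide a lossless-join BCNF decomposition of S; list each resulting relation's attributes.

{BedNo, Insurer, PatientID}; {Diagnosis, Drug, Ward}; {Insurer, Ward}

Candidate key of the original relation: {BedNo, PatientID}.
{BedNo, Diagnosis, Drug, Insurer, PatientID, Ward}: {Ward} determines {Diagnosis, Drug, Ward} here but is not a superkey — split on Ward → Diagnosis, Drug, giving {Diagnosis, Drug, Ward} and {BedNo, Insurer, PatientID, Ward}.
{Diagnosis, Drug, Ward}: every determinant is a superkey — BCNF.
{BedNo, Insurer, PatientID, Ward}: {Insurer} determines {Insurer, Ward} here but is not a superkey — split on Insurer → Ward, giving {Insurer, Ward} and {BedNo, Insurer, PatientID}.
{Insurer, Ward}: every determinant is a superkey — BCNF.
{BedNo, Insurer, PatientID}: every determinant is a superkey — BCNF.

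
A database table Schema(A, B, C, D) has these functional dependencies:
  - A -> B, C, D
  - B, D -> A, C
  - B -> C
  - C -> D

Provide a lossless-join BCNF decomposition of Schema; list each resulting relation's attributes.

{A, B, C}; {C, D}

Candidate keys of the original relation: {A}, {B}.
Within {A, B, C, D}: {C}⁺ ∩ {A, B, C, D} = {C, D}, not the whole set, so C -> D violates BCNF; decompose into {C, D} and {A, B, C}.
{C, D} has no BCNF violation.
{A, B, C} has no BCNF violation.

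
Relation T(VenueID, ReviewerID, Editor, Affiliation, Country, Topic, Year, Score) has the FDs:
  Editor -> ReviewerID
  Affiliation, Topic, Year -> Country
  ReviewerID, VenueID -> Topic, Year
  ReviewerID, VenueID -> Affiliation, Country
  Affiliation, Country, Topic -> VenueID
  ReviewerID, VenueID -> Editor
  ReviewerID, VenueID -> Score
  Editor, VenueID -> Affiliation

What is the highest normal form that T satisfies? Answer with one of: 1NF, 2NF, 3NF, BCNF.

3NF

Candidate keys: {Affiliation, Country, Editor, Topic}, {Affiliation, Country, ReviewerID, Topic}, {Affiliation, Editor, Topic, Year}, {Affiliation, ReviewerID, Topic, Year}, {Editor, VenueID}, {ReviewerID, VenueID}. Prime attributes: {Affiliation, Country, Editor, ReviewerID, Topic, VenueID, Year}.
Editor -> ReviewerID breaks BCNF: {Editor}⁺ = {Editor, ReviewerID}, so {Editor} is not a superkey.
Its right-hand attributes {ReviewerID} are all prime, as are those of every other non-superkey FD — the relation is in 3NF.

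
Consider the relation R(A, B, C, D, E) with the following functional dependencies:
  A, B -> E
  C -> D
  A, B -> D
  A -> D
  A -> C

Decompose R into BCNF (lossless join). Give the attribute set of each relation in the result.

{A, B, E}; {A, C}; {C, D}

Candidate key of the original relation: {A, B}.
In {A, B, C, D, E}, {C} is not a superkey ({C}⁺ restricted to this set is {C, D}), so split on C -> D into {C, D} and {A, B, C, E}.
{C, D} is in BCNF.
In {A, B, C, E}, {A} is not a superkey ({A}⁺ restricted to this set is {A, C}), so split on A -> C into {A, C} and {A, B, E}.
{A, C} is in BCNF.
{A, B, E} is in BCNF.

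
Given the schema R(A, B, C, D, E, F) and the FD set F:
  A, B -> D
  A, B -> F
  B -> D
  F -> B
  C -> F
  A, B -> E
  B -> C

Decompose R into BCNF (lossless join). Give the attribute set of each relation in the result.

{A, B, E}; {B, C, D, F}

Candidate keys of the original relation: {A, B}, {A, C}, {A, F}.
Within {A, B, C, D, E, F}: {B}⁺ ∩ {A, B, C, D, E, F} = {B, C, D, F}, not the whole set, so B -> C, D, F violates BCNF; decompose into {B, C, D, F} and {A, B, E}.
{B, C, D, F}: every determinant is a superkey — BCNF.
{A, B, E}: every determinant is a superkey — BCNF.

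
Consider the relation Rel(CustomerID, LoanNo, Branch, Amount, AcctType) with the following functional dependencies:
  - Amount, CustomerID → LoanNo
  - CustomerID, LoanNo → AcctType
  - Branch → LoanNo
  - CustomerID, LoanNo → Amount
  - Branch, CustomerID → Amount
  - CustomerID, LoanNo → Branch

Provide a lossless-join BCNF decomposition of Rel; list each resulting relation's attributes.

{AcctType, Amount, Branch, CustomerID}; {Branch, LoanNo}

Candidate keys of the original relation: {Amount, CustomerID}, {Branch, CustomerID}, {CustomerID, LoanNo}.
In {AcctType, Amount, Branch, CustomerID, LoanNo}, {Branch} is not a superkey ({Branch}⁺ restricted to this set is {Branch, LoanNo}), so split on Branch → LoanNo into {Branch, LoanNo} and {AcctType, Amount, Branch, CustomerID}.
{Branch, LoanNo}: every determinant is a superkey — BCNF.
{AcctType, Amount, Branch, CustomerID}: every determinant is a superkey — BCNF.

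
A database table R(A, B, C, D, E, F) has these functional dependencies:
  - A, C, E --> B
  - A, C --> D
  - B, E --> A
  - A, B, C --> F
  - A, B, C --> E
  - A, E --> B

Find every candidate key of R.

{A, B, C}, {A, C, E}, {B, C, E}

{C} never appears on the right of any FD, so every key must include it.
Closure of {A, B, C} is {A, B, C, D, E, F}, the whole schema; {A, B, C} is a candidate key.
Closure of {A, C, E} is {A, B, C, D, E, F}, the whole schema; {A, C, E} is a candidate key.
Closure of {B, C, E} is {A, B, C, D, E, F}, the whole schema; {B, C, E} is a candidate key.
These are minimal and exhaustive — every other superkey contains one of them.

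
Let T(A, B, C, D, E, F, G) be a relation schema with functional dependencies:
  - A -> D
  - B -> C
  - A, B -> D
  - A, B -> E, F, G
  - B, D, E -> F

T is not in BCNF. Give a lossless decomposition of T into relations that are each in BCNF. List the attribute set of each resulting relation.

Candidate key of the original relation: {A, B}.
Within {A, B, C, D, E, F, G}: {A}⁺ ∩ {A, B, C, D, E, F, G} = {A, D}, not the whole set, so A -> D violates BCNF; decompose into {A, D} and {A, B, C, E, F, G}.
{A, D}: every determinant is a superkey — BCNF.
Within {A, B, C, E, F, G}: {B}⁺ ∩ {A, B, C, E, F, G} = {B, C}, not the whole set, so B -> C violates BCNF; decompose into {B, C} and {A, B, E, F, G}.
{B, C}: every determinant is a superkey — BCNF.
{A, B, E, F, G}: every determinant is a superkey — BCNF.

{A, B, E, F, G}; {A, D}; {B, C}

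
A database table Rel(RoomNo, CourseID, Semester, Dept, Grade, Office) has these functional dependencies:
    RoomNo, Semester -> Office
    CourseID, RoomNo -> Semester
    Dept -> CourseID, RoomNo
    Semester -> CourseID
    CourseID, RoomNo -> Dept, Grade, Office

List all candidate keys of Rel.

{CourseID, RoomNo}, {Dept}, {RoomNo, Semester}

Closure of {Dept} is {CourseID, Dept, Grade, Office, RoomNo, Semester}, the whole schema; {Dept} is a candidate key.
Closure of {CourseID, RoomNo} is {CourseID, Dept, Grade, Office, RoomNo, Semester}, the whole schema; {CourseID, RoomNo} is a candidate key.
Closure of {RoomNo, Semester} is {CourseID, Dept, Grade, Office, RoomNo, Semester}, the whole schema; {RoomNo, Semester} is a candidate key.
Any other superkey properly contains one of these, so there are no further candidate keys.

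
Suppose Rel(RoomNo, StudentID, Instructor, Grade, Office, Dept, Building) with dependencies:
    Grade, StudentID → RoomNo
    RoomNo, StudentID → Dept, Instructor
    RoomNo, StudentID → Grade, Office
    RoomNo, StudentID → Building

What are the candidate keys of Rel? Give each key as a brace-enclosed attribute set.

No FD produces {StudentID}, so it must be in every candidate key.
{Grade, StudentID}⁺ = {Building, Dept, Grade, Instructor, Office, RoomNo, StudentID}, which is every attribute, so {Grade, StudentID} is a candidate key.
{RoomNo, StudentID}⁺ = {Building, Dept, Grade, Instructor, Office, RoomNo, StudentID}, which is every attribute, so {RoomNo, StudentID} is a candidate key.
These are minimal and exhaustive — every other superkey contains one of them.

{Grade, StudentID}, {RoomNo, StudentID}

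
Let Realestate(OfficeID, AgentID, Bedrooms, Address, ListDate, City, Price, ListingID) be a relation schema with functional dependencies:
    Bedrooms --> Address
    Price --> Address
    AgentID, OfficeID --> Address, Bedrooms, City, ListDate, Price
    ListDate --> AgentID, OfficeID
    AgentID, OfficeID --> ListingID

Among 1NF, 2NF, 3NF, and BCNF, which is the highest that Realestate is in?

2NF

Candidate keys: {AgentID, OfficeID}, {ListDate}. Prime attributes: {AgentID, ListDate, OfficeID}.
Bedrooms --> Address: {Bedrooms}⁺ = {Address, Bedrooms}, which is not all of the attributes, so the left side is not a superkey — BCNF is violated.
Bedrooms --> Address has non-prime {Address} on the right and a non-superkey on the left, so 3NF fails.
No non-prime attribute depends on a proper subset of any candidate key, so 2NF holds.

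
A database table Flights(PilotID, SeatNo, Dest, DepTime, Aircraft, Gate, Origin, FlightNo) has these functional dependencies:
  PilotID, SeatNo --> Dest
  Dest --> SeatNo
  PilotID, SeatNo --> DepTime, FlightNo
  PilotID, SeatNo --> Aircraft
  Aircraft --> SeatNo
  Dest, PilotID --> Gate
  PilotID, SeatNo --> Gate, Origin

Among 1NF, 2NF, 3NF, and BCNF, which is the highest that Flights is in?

3NF

Candidate keys: {Aircraft, PilotID}, {Dest, PilotID}, {PilotID, SeatNo}. Prime attributes: {Aircraft, Dest, PilotID, SeatNo}.
For Dest --> SeatNo we have {Dest}⁺ = {Dest, SeatNo}; {Dest} is not a superkey, so BCNF fails.
Since {SeatNo} ⊆ prime attributes and every other non-superkey FD also has a prime right side, the schema is in 3NF.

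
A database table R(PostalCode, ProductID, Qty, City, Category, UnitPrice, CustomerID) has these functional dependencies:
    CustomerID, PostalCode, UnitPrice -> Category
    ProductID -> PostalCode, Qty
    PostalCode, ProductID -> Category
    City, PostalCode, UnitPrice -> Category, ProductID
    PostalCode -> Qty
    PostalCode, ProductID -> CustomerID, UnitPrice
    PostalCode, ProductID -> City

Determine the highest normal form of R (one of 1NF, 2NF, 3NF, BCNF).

Candidate keys: {City, PostalCode, UnitPrice}, {ProductID}. Prime attributes: {City, PostalCode, ProductID, UnitPrice}.
For CustomerID, PostalCode, UnitPrice -> Category we have {CustomerID, PostalCode, UnitPrice}⁺ = {Category, CustomerID, PostalCode, Qty, UnitPrice}; {CustomerID, PostalCode, UnitPrice} is not a superkey, so BCNF fails.
Because {Category} is non-prime and the left side of CustomerID, PostalCode, UnitPrice -> Category is not a superkey, the relation is not in 3NF.
{PostalCode} is a proper subset of the key {City, PostalCode, UnitPrice}, and {PostalCode}⁺ contains the non-prime attribute {Qty} — a partial dependency, so 2NF is violated.

1NF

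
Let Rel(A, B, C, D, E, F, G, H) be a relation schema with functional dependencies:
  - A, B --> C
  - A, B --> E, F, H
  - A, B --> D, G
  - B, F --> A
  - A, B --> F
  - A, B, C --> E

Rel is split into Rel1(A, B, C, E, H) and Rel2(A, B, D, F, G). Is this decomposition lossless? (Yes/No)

Common attributes: {A, B}; their closure is {A, B, C, D, E, F, G, H}.
Rel1 is contained in that closure, so Rel1 ∩ Rel2 --> Rel1 holds and the join is lossless.

Yes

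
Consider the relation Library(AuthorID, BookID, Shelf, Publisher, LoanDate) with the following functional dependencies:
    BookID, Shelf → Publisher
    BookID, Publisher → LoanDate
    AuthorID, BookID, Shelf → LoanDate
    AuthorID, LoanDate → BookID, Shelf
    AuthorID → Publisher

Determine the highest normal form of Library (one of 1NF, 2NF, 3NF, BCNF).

1NF

Candidate keys: {AuthorID, BookID}, {AuthorID, LoanDate}. Prime attributes: {AuthorID, BookID, LoanDate}.
For BookID, Shelf → Publisher we have {BookID, Shelf}⁺ = {BookID, LoanDate, Publisher, Shelf}; {BookID, Shelf} is not a superkey, so BCNF fails.
Because {Publisher} is non-prime and the left side of BookID, Shelf → Publisher is not a superkey, the relation is not in 3NF.
The proper key subset {AuthorID} of {AuthorID, BookID} determines non-prime {Publisher}, so the relation is not even in 2NF.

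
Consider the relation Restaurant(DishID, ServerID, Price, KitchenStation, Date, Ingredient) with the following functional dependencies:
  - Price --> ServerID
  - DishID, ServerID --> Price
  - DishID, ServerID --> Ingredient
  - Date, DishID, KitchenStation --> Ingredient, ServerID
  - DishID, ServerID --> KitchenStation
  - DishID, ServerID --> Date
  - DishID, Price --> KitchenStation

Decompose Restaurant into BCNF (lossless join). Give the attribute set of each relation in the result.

Candidate keys of the original relation: {Date, DishID, KitchenStation}, {DishID, Price}, {DishID, ServerID}.
In {Date, DishID, Ingredient, KitchenStation, Price, ServerID}, {Price} is not a superkey ({Price}⁺ restricted to this set is {Price, ServerID}), so split on Price --> ServerID into {Price, ServerID} and {Date, DishID, Ingredient, KitchenStation, Price}.
{Price, ServerID} is in BCNF.
{Date, DishID, Ingredient, KitchenStation, Price} is in BCNF.

{Date, DishID, Ingredient, KitchenStation, Price}; {Price, ServerID}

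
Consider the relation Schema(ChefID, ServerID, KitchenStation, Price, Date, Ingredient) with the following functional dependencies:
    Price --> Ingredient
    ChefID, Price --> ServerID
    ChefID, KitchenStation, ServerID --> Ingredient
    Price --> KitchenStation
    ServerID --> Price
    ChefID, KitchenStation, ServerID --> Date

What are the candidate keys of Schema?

{ChefID, Price}, {ChefID, ServerID}

{ChefID} never appears on the right of any FD, so every key must include it.
Closure of {ChefID, Price} is {ChefID, Date, Ingredient, KitchenStation, Price, ServerID}, the whole schema; {ChefID, Price} is a candidate key.
Closure of {ChefID, ServerID} is {ChefID, Date, Ingredient, KitchenStation, Price, ServerID}, the whole schema; {ChefID, ServerID} is a candidate key.
Any other superkey properly contains one of these, so there are no further candidate keys.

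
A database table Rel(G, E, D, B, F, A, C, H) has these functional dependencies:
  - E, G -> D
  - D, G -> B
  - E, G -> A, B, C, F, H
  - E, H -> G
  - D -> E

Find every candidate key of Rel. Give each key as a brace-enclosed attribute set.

{D, G} is a candidate key since {D, G}⁺ = {A, B, C, D, E, F, G, H} covers every attribute.
{D, H} is a candidate key since {D, H}⁺ = {A, B, C, D, E, F, G, H} covers every attribute.
{E, G} is a candidate key since {E, G}⁺ = {A, B, C, D, E, F, G, H} covers every attribute.
{E, H} is a candidate key since {E, H}⁺ = {A, B, C, D, E, F, G, H} covers every attribute.
Any other superkey properly contains one of these, so there are no further candidate keys.

{D, G}, {D, H}, {E, G}, {E, H}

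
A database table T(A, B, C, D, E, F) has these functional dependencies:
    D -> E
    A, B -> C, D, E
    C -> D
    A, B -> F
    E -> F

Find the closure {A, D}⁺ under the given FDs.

Start with {A, D}.
D -> E applies; add {E} → now {A, D, E}.
E -> F applies; add {F} → now {A, D, E, F}.
No further FD applies.

{A, D, E, F}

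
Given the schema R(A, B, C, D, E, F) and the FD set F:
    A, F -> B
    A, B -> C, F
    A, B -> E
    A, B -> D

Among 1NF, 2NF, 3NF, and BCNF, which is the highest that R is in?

BCNF

Candidate keys: {A, B}, {A, F}. Prime attributes: {A, B, F}.
Each dependency's left side is a superkey — BCNF holds.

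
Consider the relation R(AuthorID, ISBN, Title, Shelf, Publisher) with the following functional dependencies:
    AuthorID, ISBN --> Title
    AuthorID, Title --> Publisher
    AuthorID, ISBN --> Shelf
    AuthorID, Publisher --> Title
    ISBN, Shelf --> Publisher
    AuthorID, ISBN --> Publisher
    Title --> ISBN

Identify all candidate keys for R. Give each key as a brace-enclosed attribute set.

{AuthorID, ISBN}, {AuthorID, Publisher}, {AuthorID, Title}

No FD produces {AuthorID}, so it must be in every candidate key.
{AuthorID, ISBN} is a candidate key since {AuthorID, ISBN}⁺ = {AuthorID, ISBN, Publisher, Shelf, Title} covers every attribute.
{AuthorID, Publisher} is a candidate key since {AuthorID, Publisher}⁺ = {AuthorID, ISBN, Publisher, Shelf, Title} covers every attribute.
{AuthorID, Title} is a candidate key since {AuthorID, Title}⁺ = {AuthorID, ISBN, Publisher, Shelf, Title} covers every attribute.
No proper subset of any of these is a key, and no other minimal superkey exists.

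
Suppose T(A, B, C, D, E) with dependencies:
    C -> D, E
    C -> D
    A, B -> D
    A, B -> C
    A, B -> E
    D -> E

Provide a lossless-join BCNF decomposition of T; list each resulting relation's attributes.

Candidate key of the original relation: {A, B}.
In {A, B, C, D, E}, {C} is not a superkey ({C}⁺ restricted to this set is {C, D, E}), so split on C -> D, E into {C, D, E} and {A, B, C}.
In {C, D, E}, {D} is not a superkey ({D}⁺ restricted to this set is {D, E}), so split on D -> E into {D, E} and {C, D}.
{D, E} has no BCNF violation.
{C, D} has no BCNF violation.
{A, B, C} has no BCNF violation.

{A, B, C}; {C, D}; {D, E}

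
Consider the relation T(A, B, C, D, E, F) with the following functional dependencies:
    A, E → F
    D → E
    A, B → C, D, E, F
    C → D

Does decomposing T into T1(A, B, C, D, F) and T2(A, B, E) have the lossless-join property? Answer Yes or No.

Common attributes: {A, B}; their closure is {A, B, C, D, E, F}.
This includes all of T1, so the common attributes are a superkey of T1 — the join is lossless.

Yes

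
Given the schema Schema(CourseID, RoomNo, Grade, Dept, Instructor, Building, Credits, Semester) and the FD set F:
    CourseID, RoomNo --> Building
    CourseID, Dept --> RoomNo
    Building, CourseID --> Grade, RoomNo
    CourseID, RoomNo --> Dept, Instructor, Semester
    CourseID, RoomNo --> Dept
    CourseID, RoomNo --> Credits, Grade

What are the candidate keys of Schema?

No FD produces {CourseID}, so it must be in every candidate key.
{Building, CourseID}⁺ = {Building, CourseID, Credits, Dept, Grade, Instructor, RoomNo, Semester}, which is every attribute, so {Building, CourseID} is a candidate key.
{CourseID, Dept}⁺ = {Building, CourseID, Credits, Dept, Grade, Instructor, RoomNo, Semester}, which is every attribute, so {CourseID, Dept} is a candidate key.
{CourseID, RoomNo}⁺ = {Building, CourseID, Credits, Dept, Grade, Instructor, RoomNo, Semester}, which is every attribute, so {CourseID, RoomNo} is a candidate key.
No proper subset of any of these is a key, and no other minimal superkey exists.

{Building, CourseID}, {CourseID, Dept}, {CourseID, RoomNo}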